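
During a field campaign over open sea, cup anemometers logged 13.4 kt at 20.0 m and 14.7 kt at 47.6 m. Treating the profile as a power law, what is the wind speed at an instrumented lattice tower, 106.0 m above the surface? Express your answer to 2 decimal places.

16.01 kt

First find α: α = ln(V₂/V₁)/ln(z₂/z₁) = ln(14.7/13.4)/ln(47.6/20.0) = 0.09259/0.86710 = 0.1068
Extrapolate from 47.6 m to 106.0 m: V₃ = 14.7 × (106.0/47.6)^0.1068 = 14.7 × 1.0893 = 16.0120 kt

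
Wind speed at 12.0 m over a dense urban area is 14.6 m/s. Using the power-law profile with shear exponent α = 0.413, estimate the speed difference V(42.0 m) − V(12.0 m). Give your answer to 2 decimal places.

Power law: V₂ = V₁ · (z₂/z₁)^α = 14.6 × (3.5000)^0.413 = 24.4936 m/s
ΔV = 24.4936 − 14.6 = 9.8936 m/s

9.89 m/s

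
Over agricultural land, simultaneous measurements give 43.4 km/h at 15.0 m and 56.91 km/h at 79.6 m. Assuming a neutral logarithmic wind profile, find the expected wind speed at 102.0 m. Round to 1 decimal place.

Log law: V ∝ ln(z/z₀). From the pair, with r = V₁/V₂ = 0.76261,
ln z₀ = (ln z₁ − r·ln z₂)/(1 − r) = (2.7081 − 0.76261×4.3770)/0.23739 = -2.6534 → z₀ = 0.07041 m
V₃ = V₁ · ln(z₃/z₀)/ln(z₁/z₀) = 43.4 × 7.2784/5.3614 = 58.9172 km/h

58.9 km/h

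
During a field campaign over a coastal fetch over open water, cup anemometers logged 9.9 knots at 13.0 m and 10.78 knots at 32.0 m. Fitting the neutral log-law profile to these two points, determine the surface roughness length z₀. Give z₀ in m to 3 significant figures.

z₀ ≈ 0.000516 m

Log law: V(z) ∝ ln(z/z₀). With r = V₁/V₂ = 9.9/10.78 = 0.91837,
r · ln(z₂/z₀) = ln(z₁/z₀) ⇒ ln z₀ = (ln z₁ − r·ln z₂)/(1 − r)
ln z₀ = (2.56495 − 0.91837×3.46574) / 0.08163 = -7.5689
z₀ = exp(-7.5689) = 0.0005163 m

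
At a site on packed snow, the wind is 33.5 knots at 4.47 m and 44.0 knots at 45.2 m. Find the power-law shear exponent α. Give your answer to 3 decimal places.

α ≈ 0.118

Power law: V₂/V₁ = (z₂/z₁)^α ⇒ α = ln(V₂/V₁) / ln(z₂/z₁)
α = ln(44.0/33.5) / ln(45.2/4.47) = ln(1.3134) / ln(10.1119)
  = 0.27264 / 2.31371 = 0.11784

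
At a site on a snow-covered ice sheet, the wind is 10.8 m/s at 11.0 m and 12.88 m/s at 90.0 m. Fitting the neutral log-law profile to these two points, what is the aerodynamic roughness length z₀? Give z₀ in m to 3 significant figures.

Log law: V(z) ∝ ln(z/z₀). With r = V₁/V₂ = 10.8/12.88 = 0.83851,
r · ln(z₂/z₀) = ln(z₁/z₀) ⇒ ln z₀ = (ln z₁ − r·ln z₂)/(1 − r)
ln z₀ = (2.39790 − 0.83851×4.49981) / 0.16149 = -8.5159
z₀ = exp(-8.5159) = 0.0002003 m

z₀ ≈ 0.000200 m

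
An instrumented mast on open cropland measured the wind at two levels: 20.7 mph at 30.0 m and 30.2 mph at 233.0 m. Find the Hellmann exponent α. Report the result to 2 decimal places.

Power law: V₂/V₁ = (z₂/z₁)^α ⇒ α = ln(V₂/V₁) / ln(z₂/z₁)
α = ln(30.2/20.7) / ln(233.0/30.0) = ln(1.4589) / ln(7.7667)
  = 0.37771 / 2.04984 = 0.18426

α ≈ 0.18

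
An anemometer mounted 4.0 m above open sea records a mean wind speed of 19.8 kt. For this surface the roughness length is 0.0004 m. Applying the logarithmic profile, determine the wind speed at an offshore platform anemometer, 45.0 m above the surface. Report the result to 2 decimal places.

Log law: V(z) ∝ ln(z/z₀), so V₂/V₁ = ln(z₂/z₀) / ln(z₁/z₀).
ln(45.0/0.0004) = 11.6307, ln(4.0/0.0004) = 9.2103
V₂ = 19.8 × 11.6307/9.2103 = 19.8 × 1.2628 = 25.0032 kt

25.00 kt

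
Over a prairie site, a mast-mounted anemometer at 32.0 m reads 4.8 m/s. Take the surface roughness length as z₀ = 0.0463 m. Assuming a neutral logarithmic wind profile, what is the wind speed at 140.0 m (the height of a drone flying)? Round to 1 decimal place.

Log law: V(z) ∝ ln(z/z₀), so V₂/V₁ = ln(z₂/z₀) / ln(z₁/z₀).
ln(140.0/0.0463) = 8.0143, ln(32.0/0.0463) = 6.5383
V₂ = 4.8 × 8.0143/6.5383 = 4.8 × 1.2257 = 5.8835 m/s

5.9 m/s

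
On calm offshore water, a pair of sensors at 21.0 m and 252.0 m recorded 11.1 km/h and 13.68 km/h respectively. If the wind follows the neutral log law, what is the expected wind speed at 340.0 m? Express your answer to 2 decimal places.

Log law: V ∝ ln(z/z₀). From the pair, with r = V₁/V₂ = 0.81140,
ln z₀ = (ln z₁ − r·ln z₂)/(1 − r) = (3.0445 − 0.81140×5.5294)/0.18860 = -7.6464 → z₀ = 0.0004778 m
V₃ = V₁ · ln(z₃/z₀)/ln(z₁/z₀) = 11.1 × 13.4753/10.6909 = 13.9910 km/h

13.99 km/h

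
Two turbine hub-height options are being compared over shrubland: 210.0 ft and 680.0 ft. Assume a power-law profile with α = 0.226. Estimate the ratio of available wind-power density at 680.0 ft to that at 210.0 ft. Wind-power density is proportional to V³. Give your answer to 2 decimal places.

2.22

Speed ratio: V_B/V_A = (z_B/z_A)^α = (680.0/210.0)^0.226 = (3.2381)^0.226 = 1.30414
Power-density ratio: P_B/P_A = (V_B/V_A)³ = (1.30414)³ = 2.21808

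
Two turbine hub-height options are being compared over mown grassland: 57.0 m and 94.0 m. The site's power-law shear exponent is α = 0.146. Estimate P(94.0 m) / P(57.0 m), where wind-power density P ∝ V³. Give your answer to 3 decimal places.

Speed ratio: V_B/V_A = (z_B/z_A)^α = (94.0/57.0)^0.146 = (1.6491)^0.146 = 1.07577
Power-density ratio: P_B/P_A = (V_B/V_A)³ = (1.07577)³ = 1.24496

1.245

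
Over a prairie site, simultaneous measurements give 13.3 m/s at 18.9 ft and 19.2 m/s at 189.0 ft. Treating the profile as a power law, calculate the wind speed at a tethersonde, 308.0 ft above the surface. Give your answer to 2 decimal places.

20.75 m/s

First find α: α = ln(V₂/V₁)/ln(z₂/z₁) = ln(19.2/13.3)/ln(189.0/18.9) = 0.36715/2.30259 = 0.1594
Extrapolate from 189.0 ft to 308.0 ft: V₃ = 19.2 × (308.0/189.0)^0.1594 = 19.2 × 1.0810 = 20.7548 m/s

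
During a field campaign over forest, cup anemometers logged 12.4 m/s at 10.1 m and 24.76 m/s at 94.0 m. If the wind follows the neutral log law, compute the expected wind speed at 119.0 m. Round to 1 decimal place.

26.1 m/s

Log law: V ∝ ln(z/z₀). From the pair, with r = V₁/V₂ = 0.50081,
ln z₀ = (ln z₁ − r·ln z₂)/(1 − r) = (2.3125 − 0.50081×4.5433)/0.49919 = 0.0746 → z₀ = 1.077 m
V₃ = V₁ · ln(z₃/z₀)/ln(z₁/z₀) = 12.4 × 4.7046/2.2380 = 26.0667 m/s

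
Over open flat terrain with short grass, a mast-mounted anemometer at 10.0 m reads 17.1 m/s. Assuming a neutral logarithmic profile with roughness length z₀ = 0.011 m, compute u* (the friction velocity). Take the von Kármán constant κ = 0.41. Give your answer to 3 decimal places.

u* ≈ 1.029 m/s

Log law: V(z) = (u*/κ) · ln(z/z₀) ⇒ u* = κ · V / ln(z/z₀)
u* = 0.41 × 17.1 / ln(10.0/0.011) = 0.41 × 17.1 / 6.8124
   = 7.0110 / 6.8124 = 1.0291 m/s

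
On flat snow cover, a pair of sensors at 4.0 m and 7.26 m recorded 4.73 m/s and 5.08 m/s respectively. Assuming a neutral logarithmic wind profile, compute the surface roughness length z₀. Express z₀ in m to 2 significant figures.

z₀ ≈ 0.0013 m

Log law: V(z) ∝ ln(z/z₀). With r = V₁/V₂ = 4.73/5.08 = 0.93110,
r · ln(z₂/z₀) = ln(z₁/z₀) ⇒ ln z₀ = (ln z₁ − r·ln z₂)/(1 − r)
ln z₀ = (1.38629 − 0.93110×1.98238) / 0.06890 = -6.6694
z₀ = exp(-6.6694) = 0.001269 m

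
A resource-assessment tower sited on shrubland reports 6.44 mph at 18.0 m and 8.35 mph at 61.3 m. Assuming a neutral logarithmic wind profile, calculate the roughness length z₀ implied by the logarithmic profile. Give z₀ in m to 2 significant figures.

z₀ ≈ 0.29 m

Log law: V(z) ∝ ln(z/z₀). With r = V₁/V₂ = 6.44/8.35 = 0.77126,
r · ln(z₂/z₀) = ln(z₁/z₀) ⇒ ln z₀ = (ln z₁ − r·ln z₂)/(1 − r)
ln z₀ = (2.89037 − 0.77126×4.11578) / 0.22874 = -1.2414
z₀ = exp(-1.2414) = 0.2890 m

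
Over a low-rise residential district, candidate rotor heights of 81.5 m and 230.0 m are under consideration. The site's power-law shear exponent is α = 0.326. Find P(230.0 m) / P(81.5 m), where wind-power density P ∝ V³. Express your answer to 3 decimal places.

Speed ratio: V_B/V_A = (z_B/z_A)^α = (230.0/81.5)^0.326 = (2.8221)^0.326 = 1.40245
Power-density ratio: P_B/P_A = (V_B/V_A)³ = (1.40245)³ = 2.75840

2.758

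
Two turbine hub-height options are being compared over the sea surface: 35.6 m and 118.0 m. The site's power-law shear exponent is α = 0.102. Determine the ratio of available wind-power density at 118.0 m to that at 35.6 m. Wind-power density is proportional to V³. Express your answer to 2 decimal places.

Speed ratio: V_B/V_A = (z_B/z_A)^α = (118.0/35.6)^0.102 = (3.3146)^0.102 = 1.13001
Power-density ratio: P_B/P_A = (V_B/V_A)³ = (1.13001)³ = 1.44295

1.44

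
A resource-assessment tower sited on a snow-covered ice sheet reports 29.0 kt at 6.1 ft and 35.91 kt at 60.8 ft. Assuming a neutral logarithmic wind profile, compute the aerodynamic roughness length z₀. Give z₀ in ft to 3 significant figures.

z₀ ≈ 0.000393 ft

Log law: V(z) ∝ ln(z/z₀). With r = V₁/V₂ = 29.0/35.91 = 0.80757,
r · ln(z₂/z₀) = ln(z₁/z₀) ⇒ ln z₀ = (ln z₁ − r·ln z₂)/(1 − r)
ln z₀ = (1.80829 − 0.80757×4.10759) / 0.19243 = -7.8415
z₀ = exp(-7.8415) = 0.0003931 ft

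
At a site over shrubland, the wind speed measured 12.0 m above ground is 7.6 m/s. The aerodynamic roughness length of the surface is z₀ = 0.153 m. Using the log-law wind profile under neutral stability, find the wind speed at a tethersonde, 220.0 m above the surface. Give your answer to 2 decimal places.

Log law: V(z) ∝ ln(z/z₀), so V₂/V₁ = ln(z₂/z₀) / ln(z₁/z₀).
ln(220.0/0.153) = 7.2709, ln(12.0/0.153) = 4.3622
V₂ = 7.6 × 7.2709/4.3622 = 7.6 × 1.6668 = 12.6677 m/s

12.67 m/s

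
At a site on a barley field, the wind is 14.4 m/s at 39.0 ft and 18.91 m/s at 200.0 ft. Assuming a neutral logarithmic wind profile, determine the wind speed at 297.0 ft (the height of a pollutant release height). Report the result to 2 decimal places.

20.00 m/s

Log law: V ∝ ln(z/z₀). From the pair, with r = V₁/V₂ = 0.76150,
ln z₀ = (ln z₁ − r·ln z₂)/(1 − r) = (3.6636 − 0.76150×5.2983)/0.23850 = -1.5561 → z₀ = 0.2110 ft
V₃ = V₁ · ln(z₃/z₀)/ln(z₁/z₀) = 14.4 × 7.2498/5.2196 = 20.0009 m/s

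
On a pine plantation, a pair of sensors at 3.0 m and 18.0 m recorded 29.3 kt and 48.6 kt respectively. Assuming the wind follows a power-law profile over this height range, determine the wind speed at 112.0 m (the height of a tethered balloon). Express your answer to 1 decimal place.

81.4 kt

First find α: α = ln(V₂/V₁)/ln(z₂/z₁) = ln(48.6/29.3)/ln(18.0/3.0) = 0.50604/1.79176 = 0.2824
Extrapolate from 18.0 m to 112.0 m: V₃ = 48.6 × (112.0/18.0)^0.2824 = 48.6 × 1.6758 = 81.4452 kt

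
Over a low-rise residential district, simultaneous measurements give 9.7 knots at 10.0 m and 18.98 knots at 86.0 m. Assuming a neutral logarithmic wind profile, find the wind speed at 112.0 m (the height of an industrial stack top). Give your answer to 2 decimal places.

20.12 knots

Log law: V ∝ ln(z/z₀). From the pair, with r = V₁/V₂ = 0.51106,
ln z₀ = (ln z₁ − r·ln z₂)/(1 − r) = (2.3026 − 0.51106×4.4543)/0.48894 = 0.0534 → z₀ = 1.055 m
V₃ = V₁ · ln(z₃/z₀)/ln(z₁/z₀) = 9.7 × 4.6651/2.2491 = 20.1192 knots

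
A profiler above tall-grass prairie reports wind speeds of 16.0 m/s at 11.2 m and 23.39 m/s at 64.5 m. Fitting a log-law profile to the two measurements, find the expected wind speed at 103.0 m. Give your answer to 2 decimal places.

Log law: V ∝ ln(z/z₀). From the pair, with r = V₁/V₂ = 0.68405,
ln z₀ = (ln z₁ − r·ln z₂)/(1 − r) = (2.4159 − 0.68405×4.1667)/0.31595 = -1.3746 → z₀ = 0.2529 m
V₃ = V₁ · ln(z₃/z₀)/ln(z₁/z₀) = 16.0 × 6.0093/3.7905 = 25.3657 m/s

25.37 m/s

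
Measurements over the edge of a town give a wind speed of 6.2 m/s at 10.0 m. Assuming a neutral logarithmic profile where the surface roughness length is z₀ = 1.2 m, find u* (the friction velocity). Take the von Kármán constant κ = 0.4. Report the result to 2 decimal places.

Log law: V(z) = (u*/κ) · ln(z/z₀) ⇒ u* = κ · V / ln(z/z₀)
u* = 0.4 × 6.2 / ln(10.0/1.2) = 0.4 × 6.2 / 2.1203
   = 2.4800 / 2.1203 = 1.1697 m/s

u* ≈ 1.17 m/s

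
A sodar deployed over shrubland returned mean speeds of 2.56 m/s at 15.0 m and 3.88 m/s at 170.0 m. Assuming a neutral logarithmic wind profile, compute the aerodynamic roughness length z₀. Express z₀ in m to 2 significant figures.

z₀ ≈ 0.14 m

Log law: V(z) ∝ ln(z/z₀). With r = V₁/V₂ = 2.56/3.88 = 0.65979,
r · ln(z₂/z₀) = ln(z₁/z₀) ⇒ ln z₀ = (ln z₁ − r·ln z₂)/(1 − r)
ln z₀ = (2.70805 − 0.65979×5.13580) / 0.34021 = -2.0003
z₀ = exp(-2.0003) = 0.1353 m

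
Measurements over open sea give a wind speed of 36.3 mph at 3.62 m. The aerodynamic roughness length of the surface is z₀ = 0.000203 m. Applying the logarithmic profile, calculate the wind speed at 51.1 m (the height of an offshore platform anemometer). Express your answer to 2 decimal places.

Log law: V(z) ∝ ln(z/z₀), so V₂/V₁ = ln(z₂/z₀) / ln(z₁/z₀).
ln(51.1/0.000203) = 12.4361, ln(3.62/0.000203) = 9.7888
V₂ = 36.3 × 12.4361/9.7888 = 36.3 × 1.2704 = 46.1171 mph

46.12 mph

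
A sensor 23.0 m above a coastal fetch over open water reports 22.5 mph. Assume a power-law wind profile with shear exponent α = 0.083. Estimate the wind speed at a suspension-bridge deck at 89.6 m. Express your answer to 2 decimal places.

25.19 mph

Power-law profile: V₂ = V₁ · (z₂/z₁)^α
V₂ = 22.5 × (89.6/23.0)^0.083 = 22.5 × (3.8957)^0.083
    = 22.5 × 1.1195 = 25.1884 mph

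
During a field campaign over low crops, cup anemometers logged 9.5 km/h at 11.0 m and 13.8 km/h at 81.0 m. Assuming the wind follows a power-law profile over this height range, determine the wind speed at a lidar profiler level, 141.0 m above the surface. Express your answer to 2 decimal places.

15.31 km/h

First find α: α = ln(V₂/V₁)/ln(z₂/z₁) = ln(13.8/9.5)/ln(81.0/11.0) = 0.37338/1.99655 = 0.1870
Extrapolate from 81.0 m to 141.0 m: V₃ = 13.8 × (141.0/81.0)^0.1870 = 13.8 × 1.1092 = 15.3073 km/h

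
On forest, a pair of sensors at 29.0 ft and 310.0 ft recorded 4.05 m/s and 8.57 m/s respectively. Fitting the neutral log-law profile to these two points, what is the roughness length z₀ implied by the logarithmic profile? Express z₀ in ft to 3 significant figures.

z₀ ≈ 3.47 ft

Log law: V(z) ∝ ln(z/z₀). With r = V₁/V₂ = 4.05/8.57 = 0.47258,
r · ln(z₂/z₀) = ln(z₁/z₀) ⇒ ln z₀ = (ln z₁ − r·ln z₂)/(1 − r)
ln z₀ = (3.36730 − 0.47258×5.73657) / 0.52742 = 1.2444
z₀ = exp(1.2444) = 3.471 ft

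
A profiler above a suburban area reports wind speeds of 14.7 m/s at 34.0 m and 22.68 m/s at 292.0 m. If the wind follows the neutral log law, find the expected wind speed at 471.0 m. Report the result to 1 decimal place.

24.5 m/s

Log law: V ∝ ln(z/z₀). From the pair, with r = V₁/V₂ = 0.64815,
ln z₀ = (ln z₁ − r·ln z₂)/(1 − r) = (3.5264 − 0.64815×5.6768)/0.35185 = -0.4349 → z₀ = 0.6473 m
V₃ = V₁ · ln(z₃/z₀)/ln(z₁/z₀) = 14.7 × 6.5897/3.9613 = 24.4542 m/s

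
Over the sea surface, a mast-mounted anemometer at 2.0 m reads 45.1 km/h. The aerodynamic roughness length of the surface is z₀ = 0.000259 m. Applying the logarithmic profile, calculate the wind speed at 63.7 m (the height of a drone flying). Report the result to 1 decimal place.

62.5 km/h

Log law: V(z) ∝ ln(z/z₀), so V₂/V₁ = ln(z₂/z₀) / ln(z₁/z₀).
ln(63.7/0.000259) = 12.4129, ln(2.0/0.000259) = 8.9518
V₂ = 45.1 × 12.4129/8.9518 = 45.1 × 1.3866 = 62.5370 km/h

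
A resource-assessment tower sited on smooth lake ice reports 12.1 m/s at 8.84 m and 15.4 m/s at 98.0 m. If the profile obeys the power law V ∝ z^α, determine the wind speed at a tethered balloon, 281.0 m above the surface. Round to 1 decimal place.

17.1 m/s

First find α: α = ln(V₂/V₁)/ln(z₂/z₁) = ln(15.4/12.1)/ln(98.0/8.84) = 0.24116/2.40568 = 0.1002
Extrapolate from 98.0 m to 281.0 m: V₃ = 15.4 × (281.0/98.0)^0.1002 = 15.4 × 1.1114 = 17.1152 m/s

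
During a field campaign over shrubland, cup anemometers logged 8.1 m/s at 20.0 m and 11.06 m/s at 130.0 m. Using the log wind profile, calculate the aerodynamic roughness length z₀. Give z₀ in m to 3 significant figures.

Log law: V(z) ∝ ln(z/z₀). With r = V₁/V₂ = 8.1/11.06 = 0.73237,
r · ln(z₂/z₀) = ln(z₁/z₀) ⇒ ln z₀ = (ln z₁ − r·ln z₂)/(1 − r)
ln z₀ = (2.99573 − 0.73237×4.86753) / 0.26763 = -2.1264
z₀ = exp(-2.1264) = 0.1193 m

z₀ ≈ 0.119 m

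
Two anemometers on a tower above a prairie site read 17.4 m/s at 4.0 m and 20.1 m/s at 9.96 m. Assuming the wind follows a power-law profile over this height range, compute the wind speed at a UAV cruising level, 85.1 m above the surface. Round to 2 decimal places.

28.22 m/s

First find α: α = ln(V₂/V₁)/ln(z₂/z₁) = ln(20.1/17.4)/ln(9.96/4.0) = 0.14425/0.91228 = 0.1581
Extrapolate from 9.96 m to 85.1 m: V₃ = 20.1 × (85.1/9.96)^0.1581 = 20.1 × 1.4038 = 28.2170 m/s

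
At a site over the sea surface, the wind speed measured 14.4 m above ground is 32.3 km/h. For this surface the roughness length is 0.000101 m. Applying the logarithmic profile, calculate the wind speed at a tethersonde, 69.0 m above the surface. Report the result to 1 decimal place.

Log law: V(z) ∝ ln(z/z₀), so V₂/V₁ = ln(z₂/z₀) / ln(z₁/z₀).
ln(69.0/0.000101) = 13.4345, ln(14.4/0.000101) = 11.8676
V₂ = 32.3 × 13.4345/11.8676 = 32.3 × 1.1320 = 36.5646 km/h

36.6 km/h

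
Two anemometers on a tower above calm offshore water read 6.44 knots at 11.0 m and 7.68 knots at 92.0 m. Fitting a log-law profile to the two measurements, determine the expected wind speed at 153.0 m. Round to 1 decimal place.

8.0 knots

Log law: V ∝ ln(z/z₀). From the pair, with r = V₁/V₂ = 0.83854,
ln z₀ = (ln z₁ − r·ln z₂)/(1 − r) = (2.3979 − 0.83854×4.5218)/0.16146 = -8.6326 → z₀ = 0.0001782 m
V₃ = V₁ · ln(z₃/z₀)/ln(z₁/z₀) = 6.44 × 13.6631/11.0305 = 7.9770 knots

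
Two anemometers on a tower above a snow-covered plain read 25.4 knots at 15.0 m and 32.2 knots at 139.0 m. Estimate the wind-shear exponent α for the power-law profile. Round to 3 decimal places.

α ≈ 0.107

Power law: V₂/V₁ = (z₂/z₁)^α ⇒ α = ln(V₂/V₁) / ln(z₂/z₁)
α = ln(32.2/25.4) / ln(139.0/15.0) = ln(1.2677) / ln(9.2667)
  = 0.23722 / 2.22642 = 0.10655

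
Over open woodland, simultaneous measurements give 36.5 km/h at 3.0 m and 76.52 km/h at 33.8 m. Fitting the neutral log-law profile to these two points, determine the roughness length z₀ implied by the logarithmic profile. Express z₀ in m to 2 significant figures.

Log law: V(z) ∝ ln(z/z₀). With r = V₁/V₂ = 36.5/76.52 = 0.47700,
r · ln(z₂/z₀) = ln(z₁/z₀) ⇒ ln z₀ = (ln z₁ − r·ln z₂)/(1 − r)
ln z₀ = (1.09861 − 0.47700×3.52046) / 0.52300 = -1.1102
z₀ = exp(-1.1102) = 0.3295 m

z₀ ≈ 0.33 m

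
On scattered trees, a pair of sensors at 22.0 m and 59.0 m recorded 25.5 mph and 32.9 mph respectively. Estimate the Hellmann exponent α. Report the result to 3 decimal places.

Power law: V₂/V₁ = (z₂/z₁)^α ⇒ α = ln(V₂/V₁) / ln(z₂/z₁)
α = ln(32.9/25.5) / ln(59.0/22.0) = ln(1.2902) / ln(2.6818)
  = 0.25479 / 0.98649 = 0.25828

α ≈ 0.258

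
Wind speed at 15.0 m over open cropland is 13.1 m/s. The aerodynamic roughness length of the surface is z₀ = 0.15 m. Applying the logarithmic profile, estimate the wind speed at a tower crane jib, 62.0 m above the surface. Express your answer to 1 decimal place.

Log law: V(z) ∝ ln(z/z₀), so V₂/V₁ = ln(z₂/z₀) / ln(z₁/z₀).
ln(62.0/0.15) = 6.0243, ln(15.0/0.15) = 4.6052
V₂ = 13.1 × 6.0243/4.6052 = 13.1 × 1.3082 = 17.1368 m/s

17.1 m/s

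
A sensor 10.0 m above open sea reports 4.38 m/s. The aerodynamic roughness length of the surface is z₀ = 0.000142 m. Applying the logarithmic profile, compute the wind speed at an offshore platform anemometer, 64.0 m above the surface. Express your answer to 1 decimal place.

Log law: V(z) ∝ ln(z/z₀), so V₂/V₁ = ln(z₂/z₀) / ln(z₁/z₀).
ln(64.0/0.000142) = 13.0186, ln(10.0/0.000142) = 11.1623
V₂ = 4.38 × 13.0186/11.1623 = 4.38 × 1.1663 = 5.1084 m/s

5.1 m/s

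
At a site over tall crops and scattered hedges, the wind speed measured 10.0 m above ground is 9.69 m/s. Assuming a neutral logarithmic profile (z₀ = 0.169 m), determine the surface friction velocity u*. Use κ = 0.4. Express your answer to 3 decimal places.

Log law: V(z) = (u*/κ) · ln(z/z₀) ⇒ u* = κ · V / ln(z/z₀)
u* = 0.4 × 9.69 / ln(10.0/0.169) = 0.4 × 9.69 / 4.0804
   = 3.8760 / 4.0804 = 0.9499 m/s

u* ≈ 0.950 m/s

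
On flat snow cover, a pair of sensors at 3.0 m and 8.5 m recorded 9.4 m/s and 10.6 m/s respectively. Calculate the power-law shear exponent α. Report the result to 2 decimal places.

α ≈ 0.12

Power law: V₂/V₁ = (z₂/z₁)^α ⇒ α = ln(V₂/V₁) / ln(z₂/z₁)
α = ln(10.6/9.4) / ln(8.5/3.0) = ln(1.1277) / ln(2.8333)
  = 0.12014 / 1.04145 = 0.11536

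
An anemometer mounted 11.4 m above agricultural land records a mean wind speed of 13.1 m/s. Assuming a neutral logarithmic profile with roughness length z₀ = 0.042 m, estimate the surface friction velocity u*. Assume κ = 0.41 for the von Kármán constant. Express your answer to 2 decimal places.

u* ≈ 0.96 m/s

Log law: V(z) = (u*/κ) · ln(z/z₀) ⇒ u* = κ · V / ln(z/z₀)
u* = 0.41 × 13.1 / ln(11.4/0.042) = 0.41 × 13.1 / 5.6037
   = 5.3710 / 5.6037 = 0.9585 m/s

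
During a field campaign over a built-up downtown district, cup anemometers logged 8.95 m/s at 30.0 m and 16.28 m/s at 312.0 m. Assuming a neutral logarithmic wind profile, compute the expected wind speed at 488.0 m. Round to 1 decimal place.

Log law: V ∝ ln(z/z₀). From the pair, with r = V₁/V₂ = 0.54975,
ln z₀ = (ln z₁ − r·ln z₂)/(1 − r) = (3.4012 − 0.54975×5.7430)/0.45025 = 0.5418 → z₀ = 1.719 m
V₃ = V₁ · ln(z₃/z₀)/ln(z₁/z₀) = 8.95 × 5.6485/2.8594 = 17.6801 m/s

17.7 m/s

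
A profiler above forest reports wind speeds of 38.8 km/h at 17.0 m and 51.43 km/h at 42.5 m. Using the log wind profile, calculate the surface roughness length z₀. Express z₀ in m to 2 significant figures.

Log law: V(z) ∝ ln(z/z₀). With r = V₁/V₂ = 38.8/51.43 = 0.75442,
r · ln(z₂/z₀) = ln(z₁/z₀) ⇒ ln z₀ = (ln z₁ − r·ln z₂)/(1 − r)
ln z₀ = (2.83321 − 0.75442×3.74950) / 0.24558 = 0.0183
z₀ = exp(0.0183) = 1.018 m

z₀ ≈ 1.0 m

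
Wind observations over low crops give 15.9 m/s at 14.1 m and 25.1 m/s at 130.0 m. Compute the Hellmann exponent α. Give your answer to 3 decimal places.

Power law: V₂/V₁ = (z₂/z₁)^α ⇒ α = ln(V₂/V₁) / ln(z₂/z₁)
α = ln(25.1/15.9) / ln(130.0/14.1) = ln(1.5786) / ln(9.2199)
  = 0.45655 / 2.22136 = 0.20553

α ≈ 0.206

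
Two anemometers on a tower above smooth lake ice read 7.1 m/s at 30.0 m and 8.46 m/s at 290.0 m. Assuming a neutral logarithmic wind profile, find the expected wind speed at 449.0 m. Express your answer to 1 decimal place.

Log law: V ∝ ln(z/z₀). From the pair, with r = V₁/V₂ = 0.83924,
ln z₀ = (ln z₁ − r·ln z₂)/(1 − r) = (3.4012 − 0.83924×5.6699)/0.16076 = -8.4427 → z₀ = 0.0002155 m
V₃ = V₁ · ln(z₃/z₀)/ln(z₁/z₀) = 7.1 × 14.5497/11.8439 = 8.7221 m/s

8.7 m/s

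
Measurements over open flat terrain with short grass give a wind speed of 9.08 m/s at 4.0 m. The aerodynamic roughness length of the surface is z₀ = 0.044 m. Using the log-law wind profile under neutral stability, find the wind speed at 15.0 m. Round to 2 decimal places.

Log law: V(z) ∝ ln(z/z₀), so V₂/V₁ = ln(z₂/z₀) / ln(z₁/z₀).
ln(15.0/0.044) = 5.8316, ln(4.0/0.044) = 4.5099
V₂ = 9.08 × 5.8316/4.5099 = 9.08 × 1.2931 = 11.7412 m/s

11.74 m/s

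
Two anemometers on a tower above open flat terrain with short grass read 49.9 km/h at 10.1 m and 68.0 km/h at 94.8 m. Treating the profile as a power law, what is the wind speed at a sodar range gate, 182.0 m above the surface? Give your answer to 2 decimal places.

74.41 km/h

First find α: α = ln(V₂/V₁)/ln(z₂/z₁) = ln(68.0/49.9)/ln(94.8/10.1) = 0.30949/2.23923 = 0.1382
Extrapolate from 94.8 m to 182.0 m: V₃ = 68.0 × (182.0/94.8)^0.1382 = 68.0 × 1.0943 = 74.4147 km/h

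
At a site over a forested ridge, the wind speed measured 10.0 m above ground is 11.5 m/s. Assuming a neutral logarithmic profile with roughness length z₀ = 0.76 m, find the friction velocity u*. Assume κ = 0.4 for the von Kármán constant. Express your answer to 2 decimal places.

Log law: V(z) = (u*/κ) · ln(z/z₀) ⇒ u* = κ · V / ln(z/z₀)
u* = 0.4 × 11.5 / ln(10.0/0.76) = 0.4 × 11.5 / 2.5770
   = 4.6000 / 2.5770 = 1.7850 m/s

u* ≈ 1.79 m/s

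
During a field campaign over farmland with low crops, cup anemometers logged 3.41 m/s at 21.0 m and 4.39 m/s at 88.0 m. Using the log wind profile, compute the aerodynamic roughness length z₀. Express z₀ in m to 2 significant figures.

Log law: V(z) ∝ ln(z/z₀). With r = V₁/V₂ = 3.41/4.39 = 0.77677,
r · ln(z₂/z₀) = ln(z₁/z₀) ⇒ ln z₀ = (ln z₁ − r·ln z₂)/(1 − r)
ln z₀ = (3.04452 − 0.77677×4.47734) / 0.22323 = -1.9411
z₀ = exp(-1.9411) = 0.1435 m

z₀ ≈ 0.14 m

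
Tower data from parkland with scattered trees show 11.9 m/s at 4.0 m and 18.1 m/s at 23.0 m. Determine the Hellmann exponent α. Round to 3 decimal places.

α ≈ 0.240

Power law: V₂/V₁ = (z₂/z₁)^α ⇒ α = ln(V₂/V₁) / ln(z₂/z₁)
α = ln(18.1/11.9) / ln(23.0/4.0) = ln(1.5210) / ln(5.7500)
  = 0.41937 / 1.74920 = 0.23975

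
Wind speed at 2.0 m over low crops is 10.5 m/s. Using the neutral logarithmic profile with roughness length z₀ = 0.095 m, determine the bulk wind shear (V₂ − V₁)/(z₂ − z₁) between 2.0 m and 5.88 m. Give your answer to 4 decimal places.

Log law: V₂ = V₁ · ln(z₂/z₀)/ln(z₁/z₀) = 10.5 × 4.1254/3.0470 = 14.2162 m/s
ΔV/Δz = (14.2162 − 10.5)/(5.88 − 2.0) = 3.7162/3.8800 = 0.95778 m/s/m

0.9578 m/s/m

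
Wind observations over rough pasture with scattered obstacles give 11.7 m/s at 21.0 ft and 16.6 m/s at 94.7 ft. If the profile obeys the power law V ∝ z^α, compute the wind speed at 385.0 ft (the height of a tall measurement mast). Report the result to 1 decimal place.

23.0 m/s

First find α: α = ln(V₂/V₁)/ln(z₂/z₁) = ln(16.6/11.7)/ln(94.7/21.0) = 0.34981/1.50619 = 0.2323
Extrapolate from 94.7 ft to 385.0 ft: V₃ = 16.6 × (385.0/94.7)^0.2323 = 16.6 × 1.3851 = 22.9919 m/s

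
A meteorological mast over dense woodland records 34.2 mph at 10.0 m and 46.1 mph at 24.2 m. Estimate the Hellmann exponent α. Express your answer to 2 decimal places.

α ≈ 0.34

Power law: V₂/V₁ = (z₂/z₁)^α ⇒ α = ln(V₂/V₁) / ln(z₂/z₁)
α = ln(46.1/34.2) / ln(24.2/10.0) = ln(1.3480) / ln(2.4200)
  = 0.29859 / 0.88377 = 0.33786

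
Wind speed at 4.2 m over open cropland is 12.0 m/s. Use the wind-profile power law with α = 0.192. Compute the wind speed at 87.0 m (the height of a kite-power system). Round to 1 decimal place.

Power-law profile: V₂ = V₁ · (z₂/z₁)^α
V₂ = 12.0 × (87.0/4.2)^0.192 = 12.0 × (20.7143)^0.192
    = 12.0 × 1.7895 = 21.4736 m/s

21.5 m/s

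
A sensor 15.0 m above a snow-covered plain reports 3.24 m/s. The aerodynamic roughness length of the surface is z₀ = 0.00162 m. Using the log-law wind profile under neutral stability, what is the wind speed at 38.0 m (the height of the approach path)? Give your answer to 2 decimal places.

3.57 m/s

Log law: V(z) ∝ ln(z/z₀), so V₂/V₁ = ln(z₂/z₀) / ln(z₁/z₀).
ln(38.0/0.00162) = 10.0629, ln(15.0/0.00162) = 9.1334
V₂ = 3.24 × 10.0629/9.1334 = 3.24 × 1.1018 = 3.5697 m/s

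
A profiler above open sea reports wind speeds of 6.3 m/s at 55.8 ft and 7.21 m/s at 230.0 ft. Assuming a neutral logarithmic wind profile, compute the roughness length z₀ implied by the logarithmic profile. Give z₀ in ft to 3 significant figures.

Log law: V(z) ∝ ln(z/z₀). With r = V₁/V₂ = 6.3/7.21 = 0.87379,
r · ln(z₂/z₀) = ln(z₁/z₀) ⇒ ln z₀ = (ln z₁ − r·ln z₂)/(1 − r)
ln z₀ = (4.02177 − 0.87379×5.43808) / 0.12621 = -5.7834
z₀ = exp(-5.7834) = 0.003078 ft

z₀ ≈ 0.00308 ft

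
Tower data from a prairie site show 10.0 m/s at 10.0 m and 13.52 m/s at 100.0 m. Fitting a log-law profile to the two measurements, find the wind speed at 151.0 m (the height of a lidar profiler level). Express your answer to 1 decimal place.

14.1 m/s

Log law: V ∝ ln(z/z₀). From the pair, with r = V₁/V₂ = 0.73964,
ln z₀ = (ln z₁ − r·ln z₂)/(1 − r) = (2.3026 − 0.73964×4.6052)/0.26036 = -4.2388 → z₀ = 0.01442 m
V₃ = V₁ · ln(z₃/z₀)/ln(z₁/z₀) = 10.0 × 9.2561/6.5414 = 14.1500 m/s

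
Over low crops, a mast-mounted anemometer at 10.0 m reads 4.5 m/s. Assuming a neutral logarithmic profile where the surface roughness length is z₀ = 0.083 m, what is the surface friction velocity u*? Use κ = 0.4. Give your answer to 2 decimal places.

u* ≈ 0.38 m/s

Log law: V(z) = (u*/κ) · ln(z/z₀) ⇒ u* = κ · V / ln(z/z₀)
u* = 0.4 × 4.5 / ln(10.0/0.083) = 0.4 × 4.5 / 4.7915
   = 1.8000 / 4.7915 = 0.3757 m/s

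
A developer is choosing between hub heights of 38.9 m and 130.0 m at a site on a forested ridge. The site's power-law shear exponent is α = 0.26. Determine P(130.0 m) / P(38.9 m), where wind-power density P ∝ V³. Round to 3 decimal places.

Speed ratio: V_B/V_A = (z_B/z_A)^α = (130.0/38.9)^0.26 = (3.3419)^0.26 = 1.36848
Power-density ratio: P_B/P_A = (V_B/V_A)³ = (1.36848)³ = 2.56280

2.563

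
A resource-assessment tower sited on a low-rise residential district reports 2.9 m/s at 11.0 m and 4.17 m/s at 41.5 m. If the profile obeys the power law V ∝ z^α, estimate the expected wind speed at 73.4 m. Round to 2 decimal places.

First find α: α = ln(V₂/V₁)/ln(z₂/z₁) = ln(4.17/2.9)/ln(41.5/11.0) = 0.36321/1.32780 = 0.2735
Extrapolate from 41.5 m to 73.4 m: V₃ = 4.17 × (73.4/41.5)^0.2735 = 4.17 × 1.1688 = 4.8739 m/s

4.87 m/s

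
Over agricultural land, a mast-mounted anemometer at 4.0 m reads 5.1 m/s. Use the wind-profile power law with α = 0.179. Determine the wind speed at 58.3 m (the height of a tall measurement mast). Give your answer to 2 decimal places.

8.24 m/s

Power-law profile: V₂ = V₁ · (z₂/z₁)^α
V₂ = 5.1 × (58.3/4.0)^0.179 = 5.1 × (14.5750)^0.179
    = 5.1 × 1.6154 = 8.2387 m/s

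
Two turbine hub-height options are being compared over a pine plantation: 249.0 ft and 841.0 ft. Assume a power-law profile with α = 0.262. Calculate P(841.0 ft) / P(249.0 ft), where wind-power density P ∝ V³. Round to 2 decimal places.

2.60

Speed ratio: V_B/V_A = (z_B/z_A)^α = (841.0/249.0)^0.262 = (3.3775)^0.262 = 1.37560
Power-density ratio: P_B/P_A = (V_B/V_A)³ = (1.37560)³ = 2.60302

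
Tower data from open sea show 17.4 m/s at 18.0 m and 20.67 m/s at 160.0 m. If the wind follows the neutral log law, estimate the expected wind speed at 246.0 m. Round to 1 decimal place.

21.3 m/s

Log law: V ∝ ln(z/z₀). From the pair, with r = V₁/V₂ = 0.84180,
ln z₀ = (ln z₁ − r·ln z₂)/(1 − r) = (2.8904 − 0.84180×5.0752)/0.15820 = -8.7352 → z₀ = 0.0001608 m
V₃ = V₁ · ln(z₃/z₀)/ln(z₁/z₀) = 17.4 × 14.2405/11.6256 = 21.3138 m/s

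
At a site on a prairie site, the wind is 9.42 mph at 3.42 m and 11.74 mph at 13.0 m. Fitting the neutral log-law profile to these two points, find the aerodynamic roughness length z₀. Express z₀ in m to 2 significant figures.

z₀ ≈ 0.015 m

Log law: V(z) ∝ ln(z/z₀). With r = V₁/V₂ = 9.42/11.74 = 0.80239,
r · ln(z₂/z₀) = ln(z₁/z₀) ⇒ ln z₀ = (ln z₁ − r·ln z₂)/(1 − r)
ln z₀ = (1.22964 − 0.80239×2.56495) / 0.19761 = -4.1922
z₀ = exp(-4.1922) = 0.01511 m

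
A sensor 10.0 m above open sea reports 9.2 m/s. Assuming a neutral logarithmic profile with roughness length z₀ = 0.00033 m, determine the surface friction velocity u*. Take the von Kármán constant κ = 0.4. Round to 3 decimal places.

u* ≈ 0.357 m/s

Log law: V(z) = (u*/κ) · ln(z/z₀) ⇒ u* = κ · V / ln(z/z₀)
u* = 0.4 × 9.2 / ln(10.0/0.00033) = 0.4 × 9.2 / 10.3190
   = 3.6800 / 10.3190 = 0.3566 m/s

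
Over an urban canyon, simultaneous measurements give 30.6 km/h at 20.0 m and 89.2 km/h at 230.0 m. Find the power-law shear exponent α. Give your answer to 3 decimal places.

Power law: V₂/V₁ = (z₂/z₁)^α ⇒ α = ln(V₂/V₁) / ln(z₂/z₁)
α = ln(89.2/30.6) / ln(230.0/20.0) = ln(2.9150) / ln(11.5000)
  = 1.06988 / 2.44235 = 0.43805

α ≈ 0.438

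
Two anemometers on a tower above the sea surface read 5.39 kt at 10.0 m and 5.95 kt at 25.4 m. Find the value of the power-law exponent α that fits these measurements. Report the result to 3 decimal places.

α ≈ 0.106

Power law: V₂/V₁ = (z₂/z₁)^α ⇒ α = ln(V₂/V₁) / ln(z₂/z₁)
α = ln(5.95/5.39) / ln(25.4/10.0) = ln(1.1039) / ln(2.5400)
  = 0.09885 / 0.93216 = 0.10604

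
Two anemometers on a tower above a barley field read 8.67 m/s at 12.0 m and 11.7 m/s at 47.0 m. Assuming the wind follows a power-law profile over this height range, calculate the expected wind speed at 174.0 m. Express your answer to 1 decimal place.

15.6 m/s

First find α: α = ln(V₂/V₁)/ln(z₂/z₁) = ln(11.7/8.67)/ln(47.0/12.0) = 0.29972/1.36524 = 0.2195
Extrapolate from 47.0 m to 174.0 m: V₃ = 11.7 × (174.0/47.0)^0.2195 = 11.7 × 1.3329 = 15.5949 m/s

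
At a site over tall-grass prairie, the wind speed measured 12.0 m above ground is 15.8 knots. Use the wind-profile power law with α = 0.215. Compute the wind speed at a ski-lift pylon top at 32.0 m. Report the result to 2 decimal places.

19.51 knots

Power-law profile: V₂ = V₁ · (z₂/z₁)^α
V₂ = 15.8 × (32.0/12.0)^0.215 = 15.8 × (2.6667)^0.215
    = 15.8 × 1.2348 = 19.5092 knots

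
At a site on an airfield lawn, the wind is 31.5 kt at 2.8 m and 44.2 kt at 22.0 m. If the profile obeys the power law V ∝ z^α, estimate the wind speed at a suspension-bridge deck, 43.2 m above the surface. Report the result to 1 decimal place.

49.4 kt

First find α: α = ln(V₂/V₁)/ln(z₂/z₁) = ln(44.2/31.5)/ln(22.0/2.8) = 0.33874/2.06142 = 0.1643
Extrapolate from 22.0 m to 43.2 m: V₃ = 44.2 × (43.2/22.0)^0.1643 = 44.2 × 1.1173 = 49.3831 kt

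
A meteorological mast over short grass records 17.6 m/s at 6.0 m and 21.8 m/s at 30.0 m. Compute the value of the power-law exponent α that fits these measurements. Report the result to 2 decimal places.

α ≈ 0.13

Power law: V₂/V₁ = (z₂/z₁)^α ⇒ α = ln(V₂/V₁) / ln(z₂/z₁)
α = ln(21.8/17.6) / ln(30.0/6.0) = ln(1.2386) / ln(5.0000)
  = 0.21401 / 1.60944 = 0.13297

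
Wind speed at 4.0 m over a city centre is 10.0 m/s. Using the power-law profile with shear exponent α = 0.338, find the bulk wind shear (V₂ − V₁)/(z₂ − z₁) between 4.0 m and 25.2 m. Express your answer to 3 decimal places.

0.407 m/s/m

Power law: V₂ = V₁ · (z₂/z₁)^α = 10.0 × (6.3000)^0.338 = 18.6285 m/s
ΔV/Δz = (18.6285 − 10.0)/(25.2 − 4.0) = 8.6285/21.2000 = 0.40700 m/s/m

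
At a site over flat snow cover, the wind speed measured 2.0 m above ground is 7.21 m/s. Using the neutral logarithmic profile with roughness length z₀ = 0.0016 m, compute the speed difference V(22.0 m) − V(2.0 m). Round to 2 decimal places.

2.42 m/s

Log law: V₂ = V₁ · ln(z₂/z₀)/ln(z₁/z₀) = 7.21 × 9.5288/7.1309 = 9.6345 m/s
ΔV = 9.6345 − 7.21 = 2.4245 m/s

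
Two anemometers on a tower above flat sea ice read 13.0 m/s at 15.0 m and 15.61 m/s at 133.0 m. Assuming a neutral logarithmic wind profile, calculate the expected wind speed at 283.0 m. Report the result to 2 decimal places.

Log law: V ∝ ln(z/z₀). From the pair, with r = V₁/V₂ = 0.83280,
ln z₀ = (ln z₁ − r·ln z₂)/(1 − r) = (2.7081 − 0.83280×4.8903)/0.16720 = -8.1616 → z₀ = 0.0002854 m
V₃ = V₁ · ln(z₃/z₀)/ln(z₁/z₀) = 13.0 × 13.8071/10.8697 = 16.5131 m/s

16.51 m/s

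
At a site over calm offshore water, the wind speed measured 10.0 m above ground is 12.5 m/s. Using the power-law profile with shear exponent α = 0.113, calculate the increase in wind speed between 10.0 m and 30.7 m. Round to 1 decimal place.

Power law: V₂ = V₁ · (z₂/z₁)^α = 12.5 × (3.0700)^0.113 = 14.1892 m/s
ΔV = 14.1892 − 12.5 = 1.6892 m/s

1.7 m/s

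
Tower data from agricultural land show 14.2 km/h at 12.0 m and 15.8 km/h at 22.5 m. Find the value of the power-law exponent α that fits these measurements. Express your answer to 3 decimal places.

Power law: V₂/V₁ = (z₂/z₁)^α ⇒ α = ln(V₂/V₁) / ln(z₂/z₁)
α = ln(15.8/14.2) / ln(22.5/12.0) = ln(1.1127) / ln(1.8750)
  = 0.10677 / 0.62861 = 0.16985

α ≈ 0.170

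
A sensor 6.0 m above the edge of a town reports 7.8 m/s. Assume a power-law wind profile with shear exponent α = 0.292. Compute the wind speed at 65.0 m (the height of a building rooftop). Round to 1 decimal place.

Power-law profile: V₂ = V₁ · (z₂/z₁)^α
V₂ = 7.8 × (65.0/6.0)^0.292 = 7.8 × (10.8333)^0.292
    = 7.8 × 2.0052 = 15.6403 m/s

15.6 m/s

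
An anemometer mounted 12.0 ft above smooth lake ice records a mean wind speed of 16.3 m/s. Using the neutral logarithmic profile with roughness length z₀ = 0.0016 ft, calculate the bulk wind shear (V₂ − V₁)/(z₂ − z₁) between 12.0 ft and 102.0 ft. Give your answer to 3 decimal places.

Log law: V₂ = V₁ · ln(z₂/z₀)/ln(z₁/z₀) = 16.3 × 11.0627/8.9227 = 20.2095 m/s
ΔV/Δz = (20.2095 − 16.3)/(102.0 − 12.0) = 3.9095/90.0000 = 0.04344 m/s/ft

0.043 m/s/ft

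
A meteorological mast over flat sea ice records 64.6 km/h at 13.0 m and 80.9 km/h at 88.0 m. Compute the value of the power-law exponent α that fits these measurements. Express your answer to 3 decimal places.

Power law: V₂/V₁ = (z₂/z₁)^α ⇒ α = ln(V₂/V₁) / ln(z₂/z₁)
α = ln(80.9/64.6) / ln(88.0/13.0) = ln(1.2523) / ln(6.7692)
  = 0.22500 / 1.91239 = 0.11765

α ≈ 0.118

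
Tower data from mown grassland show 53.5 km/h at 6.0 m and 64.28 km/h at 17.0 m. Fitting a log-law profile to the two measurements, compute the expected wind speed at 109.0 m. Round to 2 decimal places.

Log law: V ∝ ln(z/z₀). From the pair, with r = V₁/V₂ = 0.83230,
ln z₀ = (ln z₁ − r·ln z₂)/(1 − r) = (1.7918 − 0.83230×2.8332)/0.16770 = -3.3769 → z₀ = 0.03415 m
V₃ = V₁ · ln(z₃/z₀)/ln(z₁/z₀) = 53.5 × 8.0682/5.1686 = 83.5134 km/h

83.51 km/h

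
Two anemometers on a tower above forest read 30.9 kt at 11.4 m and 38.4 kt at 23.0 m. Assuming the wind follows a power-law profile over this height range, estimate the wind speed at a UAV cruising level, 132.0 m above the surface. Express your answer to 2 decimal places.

First find α: α = ln(V₂/V₁)/ln(z₂/z₁) = ln(38.4/30.9)/ln(23.0/11.4) = 0.21730/0.70188 = 0.3096
Extrapolate from 23.0 m to 132.0 m: V₃ = 38.4 × (132.0/23.0)^0.3096 = 38.4 × 1.7177 = 65.9582 kt

65.96 kt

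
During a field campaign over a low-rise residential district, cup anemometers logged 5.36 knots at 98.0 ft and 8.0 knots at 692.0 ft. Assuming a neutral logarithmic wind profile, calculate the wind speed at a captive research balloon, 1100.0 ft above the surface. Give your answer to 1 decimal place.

Log law: V ∝ ln(z/z₀). From the pair, with r = V₁/V₂ = 0.67000,
ln z₀ = (ln z₁ − r·ln z₂)/(1 − r) = (4.5850 − 0.67000×6.5396)/0.33000 = 0.6165 → z₀ = 1.852 ft
V₃ = V₁ · ln(z₃/z₀)/ln(z₁/z₀) = 5.36 × 6.3866/3.9685 = 8.6260 knots

8.6 knots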